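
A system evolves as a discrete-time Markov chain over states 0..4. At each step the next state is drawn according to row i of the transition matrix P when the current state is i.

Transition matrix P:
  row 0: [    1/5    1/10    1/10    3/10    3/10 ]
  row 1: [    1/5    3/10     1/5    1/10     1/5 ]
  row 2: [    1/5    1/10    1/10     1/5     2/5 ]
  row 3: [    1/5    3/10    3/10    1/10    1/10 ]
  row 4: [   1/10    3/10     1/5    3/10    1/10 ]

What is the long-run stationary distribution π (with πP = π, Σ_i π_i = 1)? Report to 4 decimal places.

Balance equations π_j = Σ_i π_i·P[i][j]:
  π_0 = 1/5·π_0 + 1/5·π_1 + 1/5·π_2 + 1/5·π_3 + 1/10·π_4
  π_1 = 1/10·π_0 + 3/10·π_1 + 1/10·π_2 + 3/10·π_3 + 3/10·π_4
  π_2 = 1/10·π_0 + 1/5·π_1 + 1/10·π_2 + 3/10·π_3 + 1/5·π_4
  π_3 = 3/10·π_0 + 1/10·π_1 + 1/5·π_2 + 1/10·π_3 + 3/10·π_4
  normalize: π_0 + π_1 + π_2 + π_3 + π_4 = 1
Solving the linear system gives exactly π = [2187/12242, 1393/6121, 1123/6121, 2409/12242, 1307/6121].

π = [0.1786, 0.2276, 0.1835, 0.1968, 0.2135]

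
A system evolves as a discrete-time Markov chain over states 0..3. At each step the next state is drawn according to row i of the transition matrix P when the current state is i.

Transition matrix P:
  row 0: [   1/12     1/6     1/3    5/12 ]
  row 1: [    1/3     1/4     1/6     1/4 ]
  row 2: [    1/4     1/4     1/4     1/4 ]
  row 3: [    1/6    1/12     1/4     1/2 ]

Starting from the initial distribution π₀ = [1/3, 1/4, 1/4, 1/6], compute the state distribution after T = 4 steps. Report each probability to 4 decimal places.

t=0: π = [0.3333, 0.2500, 0.2500, 0.1667]
t=1: π = [0.2014, 0.1944, 0.2569, 0.3472]
t=2: π = [0.2037, 0.1753, 0.2506, 0.3704]
t=3: π = [0.1998, 0.1713, 0.2524, 0.3765]
t=4: π = [0.1996, 0.1706, 0.2524, 0.3774]

π = [0.1996, 0.1706, 0.2524, 0.3774]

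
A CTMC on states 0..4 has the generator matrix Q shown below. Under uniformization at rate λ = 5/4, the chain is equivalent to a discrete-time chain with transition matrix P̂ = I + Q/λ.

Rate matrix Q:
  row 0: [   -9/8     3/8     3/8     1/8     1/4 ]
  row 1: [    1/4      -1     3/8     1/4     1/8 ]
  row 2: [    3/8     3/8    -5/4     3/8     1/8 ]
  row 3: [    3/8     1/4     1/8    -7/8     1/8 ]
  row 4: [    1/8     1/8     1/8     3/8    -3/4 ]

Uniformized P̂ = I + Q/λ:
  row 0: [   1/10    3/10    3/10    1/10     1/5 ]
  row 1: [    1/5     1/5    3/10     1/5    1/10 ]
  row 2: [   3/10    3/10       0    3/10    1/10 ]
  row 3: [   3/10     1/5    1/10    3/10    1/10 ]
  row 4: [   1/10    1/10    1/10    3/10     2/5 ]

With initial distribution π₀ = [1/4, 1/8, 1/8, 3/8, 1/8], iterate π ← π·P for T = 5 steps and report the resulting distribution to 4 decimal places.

t=0: π = [0.2500, 0.1250, 0.1250, 0.3750, 0.1250]
t=1: π = [0.2125, 0.2250, 0.1625, 0.2375, 0.1625]
t=2: π = [0.2025, 0.2213, 0.1713, 0.2350, 0.1700]
t=3: π = [0.2034, 0.2204, 0.1676, 0.2374, 0.1713]
t=4: π = [0.2030, 0.2200, 0.1680, 0.2373, 0.1717]
t=5: π = [0.2031, 0.2199, 0.1678, 0.2374, 0.1718]

π = [0.2031, 0.2199, 0.1678, 0.2374, 0.1718]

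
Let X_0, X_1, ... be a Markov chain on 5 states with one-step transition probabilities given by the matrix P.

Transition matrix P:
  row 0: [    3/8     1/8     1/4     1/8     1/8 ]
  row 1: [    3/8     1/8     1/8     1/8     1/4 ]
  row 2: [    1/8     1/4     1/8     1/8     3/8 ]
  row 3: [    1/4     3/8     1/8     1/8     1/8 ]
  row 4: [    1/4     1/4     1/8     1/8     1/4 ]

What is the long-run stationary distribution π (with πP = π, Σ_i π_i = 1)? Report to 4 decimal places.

π = [0.2917, 0.2037, 0.1615, 0.1250, 0.2181]

Balance equations π_j = Σ_i π_i·P[i][j]:
  π_0 = 3/8·π_0 + 3/8·π_1 + 1/8·π_2 + 1/4·π_3 + 1/4·π_4
  π_1 = 1/8·π_0 + 1/8·π_1 + 1/4·π_2 + 3/8·π_3 + 1/4·π_4
  π_2 = 1/4·π_0 + 1/8·π_1 + 1/8·π_2 + 1/8·π_3 + 1/8·π_4
  π_3 = 1/8·π_0 + 1/8·π_1 + 1/8·π_2 + 1/8·π_3 + 1/8·π_4
  normalize: π_0 + π_1 + π_2 + π_3 + π_4 = 1
Solving the linear system gives exactly π = [152/521, 849/4168, 673/4168, 1/8, 909/4168].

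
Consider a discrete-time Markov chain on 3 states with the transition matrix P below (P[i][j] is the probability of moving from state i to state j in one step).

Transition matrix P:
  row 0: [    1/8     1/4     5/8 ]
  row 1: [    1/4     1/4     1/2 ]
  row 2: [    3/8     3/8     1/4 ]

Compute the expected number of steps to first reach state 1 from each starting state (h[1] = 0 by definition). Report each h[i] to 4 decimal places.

h = [3.2593, 0.0000, 2.9630]

First-step conditioning: h[1] = 0; for i ≠ 1, h[i] = 1 + Σ_k P[i][k]·h[k].
  h[0] = 1 + 1/8·h[0] + 5/8·h[2]
  h[2] = 1 + 3/8·h[0] + 1/4·h[2]
Solving the 2×2 linear system over states ≠ 1 gives exactly h = [88/27, 0, 80/27] (h[1] = 0 is the target).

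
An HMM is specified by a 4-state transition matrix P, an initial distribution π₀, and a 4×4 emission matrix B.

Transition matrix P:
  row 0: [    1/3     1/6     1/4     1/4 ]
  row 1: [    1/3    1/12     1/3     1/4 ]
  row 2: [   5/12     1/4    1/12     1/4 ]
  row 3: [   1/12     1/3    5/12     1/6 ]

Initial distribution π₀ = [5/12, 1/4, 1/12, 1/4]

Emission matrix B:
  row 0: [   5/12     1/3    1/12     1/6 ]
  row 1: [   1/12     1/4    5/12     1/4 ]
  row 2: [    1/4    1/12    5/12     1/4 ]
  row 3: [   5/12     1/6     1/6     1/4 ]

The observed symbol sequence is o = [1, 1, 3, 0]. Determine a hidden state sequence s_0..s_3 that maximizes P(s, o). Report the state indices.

path = [0, 0, 2, 0]

t=0: δ = [1.389e-01, 6.250e-02, 6.944e-03, 4.167e-02]  (obs o_0=1)
t=1: δ = [1.543e-02, 5.787e-03, 2.894e-03, 5.787e-03]  ψ = [0, 0, 0, 0]  (obs o_1=1)
t=2: δ = [8.573e-04, 6.430e-04, 9.645e-04, 9.645e-04]  ψ = [0, 0, 0, 0]  (obs o_2=3)
t=3: δ = [1.674e-04, 2.679e-05, 1.005e-04, 1.005e-04]  ψ = [2, 3, 3, 2]  (obs o_3=0)
backtrack: best end state = 0; path = [0, 0, 2, 0]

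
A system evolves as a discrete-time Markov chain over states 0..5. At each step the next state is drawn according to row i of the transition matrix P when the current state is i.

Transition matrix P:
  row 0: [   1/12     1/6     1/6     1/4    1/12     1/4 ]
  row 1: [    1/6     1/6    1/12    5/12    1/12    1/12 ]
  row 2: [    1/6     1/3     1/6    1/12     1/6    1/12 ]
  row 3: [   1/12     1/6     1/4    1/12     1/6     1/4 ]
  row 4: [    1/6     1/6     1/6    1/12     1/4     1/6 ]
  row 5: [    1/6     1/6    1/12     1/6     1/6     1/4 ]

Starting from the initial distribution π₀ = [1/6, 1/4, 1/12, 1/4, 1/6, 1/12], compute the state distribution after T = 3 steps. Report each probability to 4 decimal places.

π = [0.1400, 0.1922, 0.1505, 0.1860, 0.1517, 0.1795]

t=0: π = [0.1667, 0.2500, 0.0833, 0.2500, 0.1667, 0.0833]
t=1: π = [0.1319, 0.1806, 0.1597, 0.2014, 0.1458, 0.1806]
t=2: π = [0.1389, 0.1933, 0.1534, 0.1806, 0.1528, 0.1811]
t=3: π = [0.1400, 0.1922, 0.1505, 0.1860, 0.1517, 0.1795]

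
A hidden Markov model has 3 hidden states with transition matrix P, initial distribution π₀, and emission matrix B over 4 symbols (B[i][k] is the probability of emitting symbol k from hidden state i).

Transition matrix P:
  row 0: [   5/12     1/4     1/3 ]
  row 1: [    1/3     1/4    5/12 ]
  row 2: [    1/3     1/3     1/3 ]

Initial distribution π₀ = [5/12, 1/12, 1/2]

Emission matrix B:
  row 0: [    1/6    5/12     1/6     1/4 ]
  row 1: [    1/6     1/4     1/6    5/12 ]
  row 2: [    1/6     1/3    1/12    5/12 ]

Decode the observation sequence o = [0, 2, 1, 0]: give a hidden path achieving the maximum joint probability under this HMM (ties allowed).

path = [0, 0, 0, 0]

t=0: δ = [6.944e-02, 1.389e-02, 8.333e-02]  (obs o_0=0)
t=1: δ = [4.823e-03, 4.630e-03, 2.315e-03]  ψ = [0, 2, 2]  (obs o_1=2)
t=2: δ = [8.372e-04, 3.014e-04, 6.430e-04]  ψ = [0, 0, 1]  (obs o_2=1)
t=3: δ = [5.814e-05, 3.572e-05, 4.651e-05]  ψ = [0, 2, 0]  (obs o_3=0)
backtrack: best end state = 0; path = [0, 0, 0, 0]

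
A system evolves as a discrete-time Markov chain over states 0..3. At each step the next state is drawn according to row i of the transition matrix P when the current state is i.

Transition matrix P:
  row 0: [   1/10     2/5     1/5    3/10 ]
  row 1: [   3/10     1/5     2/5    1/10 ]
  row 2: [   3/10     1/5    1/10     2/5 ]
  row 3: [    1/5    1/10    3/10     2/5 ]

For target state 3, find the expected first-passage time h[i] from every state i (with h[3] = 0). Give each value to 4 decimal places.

h = [3.7778, 4.3333, 3.3333, 0.0000]

First-step conditioning: h[3] = 0; for i ≠ 3, h[i] = 1 + Σ_k P[i][k]·h[k].
  h[0] = 1 + 1/10·h[0] + 2/5·h[1] + 1/5·h[2]
  h[1] = 1 + 3/10·h[0] + 1/5·h[1] + 2/5·h[2]
  h[2] = 1 + 3/10·h[0] + 1/5·h[1] + 1/10·h[2]
Solving the 3×3 linear system over states ≠ 3 gives exactly h = [34/9, 13/3, 10/3, 0] (h[3] = 0 is the target).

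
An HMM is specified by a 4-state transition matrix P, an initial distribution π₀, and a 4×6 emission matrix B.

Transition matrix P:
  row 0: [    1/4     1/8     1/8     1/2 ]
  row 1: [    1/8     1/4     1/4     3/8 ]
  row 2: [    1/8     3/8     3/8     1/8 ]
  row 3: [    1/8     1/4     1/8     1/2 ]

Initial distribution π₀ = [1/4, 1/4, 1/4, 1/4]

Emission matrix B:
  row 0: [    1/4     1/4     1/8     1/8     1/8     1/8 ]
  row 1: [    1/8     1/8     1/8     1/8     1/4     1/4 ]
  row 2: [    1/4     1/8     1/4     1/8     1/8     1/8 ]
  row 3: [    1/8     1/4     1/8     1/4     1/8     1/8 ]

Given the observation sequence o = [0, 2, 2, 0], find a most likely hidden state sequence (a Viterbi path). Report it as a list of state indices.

t=0: δ = [6.250e-02, 3.125e-02, 6.250e-02, 3.125e-02]  (obs o_0=0)
t=1: δ = [1.953e-03, 2.930e-03, 5.859e-03, 3.906e-03]  ψ = [0, 2, 2, 0]  (obs o_1=2)
t=2: δ = [9.155e-05, 2.747e-04, 5.493e-04, 2.441e-04]  ψ = [2, 2, 2, 3]  (obs o_2=2)
t=3: δ = [1.717e-05, 2.575e-05, 5.150e-05, 1.526e-05]  ψ = [2, 2, 2, 3]  (obs o_3=0)
backtrack: best end state = 2; path = [2, 2, 2, 2]

path = [2, 2, 2, 2]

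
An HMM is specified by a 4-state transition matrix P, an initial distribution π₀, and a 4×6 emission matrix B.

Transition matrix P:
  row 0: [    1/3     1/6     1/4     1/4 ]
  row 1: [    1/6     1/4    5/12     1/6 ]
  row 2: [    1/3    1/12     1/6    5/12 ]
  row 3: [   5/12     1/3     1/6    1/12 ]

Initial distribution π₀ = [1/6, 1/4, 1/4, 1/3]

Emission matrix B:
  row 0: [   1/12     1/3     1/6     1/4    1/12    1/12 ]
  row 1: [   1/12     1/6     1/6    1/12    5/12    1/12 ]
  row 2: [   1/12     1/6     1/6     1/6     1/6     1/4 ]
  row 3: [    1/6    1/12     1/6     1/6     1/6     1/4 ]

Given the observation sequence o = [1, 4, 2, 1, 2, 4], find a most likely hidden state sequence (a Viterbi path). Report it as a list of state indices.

path = [1, 1, 2, 0, 3, 1]

t=0: δ = [5.556e-02, 4.167e-02, 4.167e-02, 2.778e-02]  (obs o_0=1)
t=1: δ = [1.543e-03, 4.340e-03, 2.894e-03, 2.894e-03]  ψ = [0, 1, 1, 2]  (obs o_1=4)
t=2: δ = [2.009e-04, 1.808e-04, 3.014e-04, 2.009e-04]  ψ = [3, 1, 1, 2]  (obs o_2=2)
t=3: δ = [3.349e-05, 1.116e-05, 1.256e-05, 1.047e-05]  ψ = [2, 3, 1, 2]  (obs o_3=1)
t=4: δ = [1.861e-06, 9.303e-07, 1.395e-06, 1.395e-06]  ψ = [0, 0, 0, 0]  (obs o_4=2)
t=5: δ = [5.168e-08, 1.938e-07, 7.752e-08, 9.690e-08]  ψ = [0, 3, 0, 2]  (obs o_5=4)
backtrack: best end state = 1; path = [1, 1, 2, 0, 3, 1]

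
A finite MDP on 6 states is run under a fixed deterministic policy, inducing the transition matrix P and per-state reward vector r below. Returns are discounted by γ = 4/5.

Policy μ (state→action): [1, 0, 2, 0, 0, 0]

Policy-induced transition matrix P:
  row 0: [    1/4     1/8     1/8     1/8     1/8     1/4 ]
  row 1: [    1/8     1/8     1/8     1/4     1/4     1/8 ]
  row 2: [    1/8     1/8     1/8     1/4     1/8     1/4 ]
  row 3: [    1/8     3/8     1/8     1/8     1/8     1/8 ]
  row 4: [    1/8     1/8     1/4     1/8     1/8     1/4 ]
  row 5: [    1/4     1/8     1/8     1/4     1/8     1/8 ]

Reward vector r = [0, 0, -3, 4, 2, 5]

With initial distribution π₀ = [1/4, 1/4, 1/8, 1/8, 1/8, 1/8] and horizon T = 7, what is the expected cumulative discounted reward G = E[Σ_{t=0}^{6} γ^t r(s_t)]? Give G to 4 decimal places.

t=0: π = [0.2500, 0.2500, 0.1250, 0.1250, 0.1250, 0.1250], E[r] = 1.0000, γ^t·E[r] = 1.000000, running G = 1.000000
t=1: π = [0.1719, 0.1563, 0.1406, 0.1875, 0.1563, 0.1875], E[r] = 1.5781, γ^t·E[r] = 1.262500, running G = 2.262500
t=2: π = [0.1699, 0.1719, 0.1445, 0.1855, 0.1445, 0.1836], E[r] = 1.5156, γ^t·E[r] = 0.970000, running G = 3.232500
t=3: π = [0.1692, 0.1714, 0.1431, 0.1875, 0.1465, 0.1824], E[r] = 1.5256, γ^t·E[r] = 0.781125, running G = 4.013625
t=4: π = [0.1689, 0.1719, 0.1433, 0.1871, 0.1464, 0.1823], E[r] = 1.5230, γ^t·E[r] = 0.623838, running G = 4.637463
t=5: π = [0.1689, 0.1718, 0.1433, 0.1872, 0.1465, 0.1823], E[r] = 1.5235, γ^t·E[r] = 0.499220, running G = 5.136683
t=6: π = [0.1689, 0.1718, 0.1433, 0.1872, 0.1465, 0.1823], E[r] = 1.5234, γ^t·E[r] = 0.399352, running G = 5.536034

G = 5.5360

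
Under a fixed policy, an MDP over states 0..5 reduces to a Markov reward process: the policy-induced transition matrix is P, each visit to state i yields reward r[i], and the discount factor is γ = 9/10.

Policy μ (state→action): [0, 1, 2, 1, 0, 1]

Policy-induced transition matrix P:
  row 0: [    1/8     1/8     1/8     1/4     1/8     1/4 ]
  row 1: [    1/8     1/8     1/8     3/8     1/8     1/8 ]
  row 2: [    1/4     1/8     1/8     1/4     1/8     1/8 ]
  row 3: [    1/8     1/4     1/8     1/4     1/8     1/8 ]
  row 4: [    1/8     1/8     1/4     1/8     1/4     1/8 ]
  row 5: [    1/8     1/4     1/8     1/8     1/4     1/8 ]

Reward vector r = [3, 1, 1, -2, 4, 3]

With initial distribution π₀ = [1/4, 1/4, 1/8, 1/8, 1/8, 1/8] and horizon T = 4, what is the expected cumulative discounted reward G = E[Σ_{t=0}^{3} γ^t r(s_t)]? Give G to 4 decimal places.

t=0: π = [0.2500, 0.2500, 0.1250, 0.1250, 0.1250, 0.1250], E[r] = 1.7500, γ^t·E[r] = 1.750000, running G = 1.750000
t=1: π = [0.1406, 0.1563, 0.1406, 0.2500, 0.1563, 0.1563], E[r] = 1.3125, γ^t·E[r] = 1.181250, running G = 2.931250
t=2: π = [0.1426, 0.1758, 0.1445, 0.2305, 0.1641, 0.1426], E[r] = 1.3711, γ^t·E[r] = 1.110586, running G = 4.041836
t=3: π = [0.1431, 0.1716, 0.1455, 0.2336, 0.1633, 0.1428], E[r] = 1.3608, γ^t·E[r] = 0.992052, running G = 5.033888

G = 5.0339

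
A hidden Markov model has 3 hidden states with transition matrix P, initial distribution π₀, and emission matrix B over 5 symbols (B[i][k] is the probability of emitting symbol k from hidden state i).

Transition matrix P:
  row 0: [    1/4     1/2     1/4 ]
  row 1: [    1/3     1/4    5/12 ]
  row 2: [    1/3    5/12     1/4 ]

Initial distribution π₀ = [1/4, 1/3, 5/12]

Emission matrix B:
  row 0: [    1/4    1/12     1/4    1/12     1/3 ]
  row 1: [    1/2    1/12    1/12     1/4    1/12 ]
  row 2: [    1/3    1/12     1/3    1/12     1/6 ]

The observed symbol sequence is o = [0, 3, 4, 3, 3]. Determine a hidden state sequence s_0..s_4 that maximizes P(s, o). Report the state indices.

path = [2, 1, 0, 1, 1]

t=0: δ = [6.250e-02, 1.667e-01, 1.389e-01]  (obs o_0=0)
t=1: δ = [4.630e-03, 1.447e-02, 5.787e-03]  ψ = [1, 2, 1]  (obs o_1=3)
t=2: δ = [1.608e-03, 3.014e-04, 1.005e-03]  ψ = [1, 1, 1]  (obs o_2=4)
t=3: δ = [3.349e-05, 2.009e-04, 3.349e-05]  ψ = [0, 0, 0]  (obs o_3=3)
t=4: δ = [5.582e-06, 1.256e-05, 6.977e-06]  ψ = [1, 1, 1]  (obs o_4=3)
backtrack: best end state = 1; path = [2, 1, 0, 1, 1]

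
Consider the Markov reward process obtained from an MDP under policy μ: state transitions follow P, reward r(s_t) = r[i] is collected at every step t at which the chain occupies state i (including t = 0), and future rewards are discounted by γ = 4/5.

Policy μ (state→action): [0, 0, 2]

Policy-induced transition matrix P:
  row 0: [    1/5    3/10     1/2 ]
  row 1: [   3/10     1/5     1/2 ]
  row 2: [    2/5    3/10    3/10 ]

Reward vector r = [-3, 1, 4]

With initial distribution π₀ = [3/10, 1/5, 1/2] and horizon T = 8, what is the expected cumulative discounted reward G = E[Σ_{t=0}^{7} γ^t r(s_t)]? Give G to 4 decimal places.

t=0: π = [0.3000, 0.2000, 0.5000], E[r] = 1.3000, γ^t·E[r] = 1.300000, running G = 1.300000
t=1: π = [0.3200, 0.2800, 0.4000], E[r] = 0.9200, γ^t·E[r] = 0.736000, running G = 2.036000
t=2: π = [0.3080, 0.2720, 0.4200], E[r] = 1.0280, γ^t·E[r] = 0.657920, running G = 2.693920
t=3: π = [0.3112, 0.2728, 0.4160], E[r] = 1.0032, γ^t·E[r] = 0.513638, running G = 3.207558
t=4: π = [0.3105, 0.2727, 0.4168], E[r] = 1.0085, γ^t·E[r] = 0.413073, running G = 3.620632
t=5: π = [0.3106, 0.2727, 0.4166], E[r] = 1.0074, γ^t·E[r] = 0.330102, running G = 3.950734
t=6: π = [0.3106, 0.2727, 0.4167], E[r] = 1.0076, γ^t·E[r] = 0.264140, running G = 4.214874
t=7: π = [0.3106, 0.2727, 0.4167], E[r] = 1.0076, γ^t·E[r] = 0.211302, running G = 4.426176

G = 4.4262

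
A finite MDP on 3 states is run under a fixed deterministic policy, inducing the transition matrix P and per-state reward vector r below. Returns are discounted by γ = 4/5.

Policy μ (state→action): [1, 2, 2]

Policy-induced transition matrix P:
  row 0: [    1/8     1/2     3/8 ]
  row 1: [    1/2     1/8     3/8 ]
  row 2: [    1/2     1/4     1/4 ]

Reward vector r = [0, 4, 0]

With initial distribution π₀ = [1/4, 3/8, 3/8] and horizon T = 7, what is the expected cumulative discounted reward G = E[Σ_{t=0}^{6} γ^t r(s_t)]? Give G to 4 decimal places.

G = 4.9878

t=0: π = [0.2500, 0.3750, 0.3750], E[r] = 1.5000, γ^t·E[r] = 1.500000, running G = 1.500000
t=1: π = [0.4063, 0.2656, 0.3281], E[r] = 1.0625, γ^t·E[r] = 0.850000, running G = 2.350000
t=2: π = [0.3477, 0.3184, 0.3340], E[r] = 1.2734, γ^t·E[r] = 0.815000, running G = 3.165000
t=3: π = [0.3696, 0.2971, 0.3333], E[r] = 1.1885, γ^t·E[r] = 0.608500, running G = 3.773500
t=4: π = [0.3614, 0.3053, 0.3333], E[r] = 1.2211, γ^t·E[r] = 0.500150, running G = 4.273650
t=5: π = [0.3645, 0.3022, 0.3333], E[r] = 1.2088, γ^t·E[r] = 0.396085, running G = 4.669735
t=6: π = [0.3633, 0.3033, 0.3333], E[r] = 1.2134, γ^t·E[r] = 0.318082, running G = 4.987817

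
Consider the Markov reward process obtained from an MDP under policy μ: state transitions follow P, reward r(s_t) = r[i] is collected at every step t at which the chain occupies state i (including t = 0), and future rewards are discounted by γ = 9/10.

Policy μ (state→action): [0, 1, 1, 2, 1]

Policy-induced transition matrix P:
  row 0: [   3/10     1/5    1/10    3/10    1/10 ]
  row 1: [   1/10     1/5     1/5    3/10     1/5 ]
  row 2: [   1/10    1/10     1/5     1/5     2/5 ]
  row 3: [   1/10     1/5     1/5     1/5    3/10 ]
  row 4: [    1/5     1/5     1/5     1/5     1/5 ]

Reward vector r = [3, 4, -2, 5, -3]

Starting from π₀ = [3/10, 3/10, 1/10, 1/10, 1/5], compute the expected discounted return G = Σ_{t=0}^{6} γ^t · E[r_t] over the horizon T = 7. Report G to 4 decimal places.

G = 7.4995

t=0: π = [0.3000, 0.3000, 0.1000, 0.1000, 0.2000], E[r] = 1.8000, γ^t·E[r] = 1.800000, running G = 1.800000
t=1: π = [0.1800, 0.1900, 0.1700, 0.2600, 0.2000], E[r] = 1.6600, γ^t·E[r] = 1.494000, running G = 3.294000
t=2: π = [0.1560, 0.1830, 0.1820, 0.2370, 0.2420], E[r] = 1.2950, γ^t·E[r] = 1.048950, running G = 4.342950
t=3: π = [0.1554, 0.1818, 0.1844, 0.2339, 0.2445], E[r] = 1.2606, γ^t·E[r] = 0.918977, running G = 5.261927
t=4: π = [0.1555, 0.1816, 0.1845, 0.2337, 0.2447], E[r] = 1.2583, γ^t·E[r] = 0.825584, running G = 6.087511
t=5: π = [0.1556, 0.1816, 0.1844, 0.2337, 0.2447], E[r] = 1.2585, γ^t·E[r] = 0.743115, running G = 6.830626
t=6: π = [0.1556, 0.1816, 0.1844, 0.2337, 0.2447], E[r] = 1.2586, γ^t·E[r] = 0.668849, running G = 7.499474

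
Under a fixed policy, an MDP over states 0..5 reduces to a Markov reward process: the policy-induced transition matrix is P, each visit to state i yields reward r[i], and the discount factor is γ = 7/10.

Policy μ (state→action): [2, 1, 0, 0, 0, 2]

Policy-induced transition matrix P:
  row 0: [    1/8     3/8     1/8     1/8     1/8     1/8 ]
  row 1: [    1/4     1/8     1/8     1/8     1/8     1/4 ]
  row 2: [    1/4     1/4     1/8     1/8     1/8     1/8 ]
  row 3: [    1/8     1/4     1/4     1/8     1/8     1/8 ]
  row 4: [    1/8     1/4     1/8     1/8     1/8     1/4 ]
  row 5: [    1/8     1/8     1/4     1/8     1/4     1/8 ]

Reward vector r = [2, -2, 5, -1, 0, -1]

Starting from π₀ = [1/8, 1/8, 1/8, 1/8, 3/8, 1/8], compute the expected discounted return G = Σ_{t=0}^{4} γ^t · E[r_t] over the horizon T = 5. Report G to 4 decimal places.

t=0: π = [0.1250, 0.1250, 0.1250, 0.1250, 0.3750, 0.1250], E[r] = 0.3750, γ^t·E[r] = 0.375000, running G = 0.375000
t=1: π = [0.1563, 0.2344, 0.1563, 0.1250, 0.1406, 0.1875], E[r] = 0.3125, γ^t·E[r] = 0.218750, running G = 0.593750
t=2: π = [0.1738, 0.2168, 0.1641, 0.1250, 0.1484, 0.1719], E[r] = 0.4375, γ^t·E[r] = 0.214375, running G = 0.808125
t=3: π = [0.1726, 0.2231, 0.1621, 0.1250, 0.1465, 0.1707], E[r] = 0.4138, γ^t·E[r] = 0.141940, running G = 0.950065
t=4: π = [0.1732, 0.2224, 0.1620, 0.1250, 0.1463, 0.1712], E[r] = 0.4152, γ^t·E[r] = 0.099688, running G = 1.049752

G = 1.0498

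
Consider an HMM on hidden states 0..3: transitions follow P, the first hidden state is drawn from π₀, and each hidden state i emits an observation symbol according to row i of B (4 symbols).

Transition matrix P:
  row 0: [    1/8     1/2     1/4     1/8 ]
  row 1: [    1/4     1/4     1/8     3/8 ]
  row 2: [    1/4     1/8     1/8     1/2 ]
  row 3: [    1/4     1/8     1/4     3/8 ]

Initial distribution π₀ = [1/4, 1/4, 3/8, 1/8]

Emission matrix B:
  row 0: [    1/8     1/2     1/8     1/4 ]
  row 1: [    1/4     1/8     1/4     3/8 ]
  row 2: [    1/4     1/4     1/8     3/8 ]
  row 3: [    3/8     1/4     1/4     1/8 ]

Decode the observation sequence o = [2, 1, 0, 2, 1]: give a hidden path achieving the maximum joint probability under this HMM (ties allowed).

path = [1, 0, 1, 3, 0]

t=0: δ = [3.125e-02, 6.250e-02, 4.688e-02, 3.125e-02]  (obs o_0=2)
t=1: δ = [7.812e-03, 1.953e-03, 1.953e-03, 5.859e-03]  ψ = [1, 0, 0, 1]  (obs o_1=1)
t=2: δ = [1.831e-04, 9.766e-04, 4.883e-04, 8.240e-04]  ψ = [3, 0, 0, 3]  (obs o_2=0)
t=3: δ = [3.052e-05, 6.104e-05, 2.575e-05, 9.155e-05]  ψ = [1, 1, 3, 1]  (obs o_3=2)
t=4: δ = [1.144e-05, 1.907e-06, 5.722e-06, 8.583e-06]  ψ = [3, 0, 3, 3]  (obs o_4=1)
backtrack: best end state = 0; path = [1, 0, 1, 3, 0]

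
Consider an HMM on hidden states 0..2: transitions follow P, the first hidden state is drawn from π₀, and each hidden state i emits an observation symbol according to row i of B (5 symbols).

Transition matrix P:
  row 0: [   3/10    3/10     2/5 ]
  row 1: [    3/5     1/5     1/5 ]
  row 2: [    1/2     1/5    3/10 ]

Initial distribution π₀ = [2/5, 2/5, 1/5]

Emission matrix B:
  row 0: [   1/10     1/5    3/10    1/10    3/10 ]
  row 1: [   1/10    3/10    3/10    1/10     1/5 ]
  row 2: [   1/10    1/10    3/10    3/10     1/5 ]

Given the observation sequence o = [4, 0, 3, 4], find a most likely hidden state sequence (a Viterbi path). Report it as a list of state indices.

t=0: δ = [1.200e-01, 8.000e-02, 4.000e-02]  (obs o_0=4)
t=1: δ = [4.800e-03, 3.600e-03, 4.800e-03]  ψ = [1, 0, 0]  (obs o_1=0)
t=2: δ = [2.400e-04, 1.440e-04, 5.760e-04]  ψ = [2, 0, 0]  (obs o_2=3)
t=3: δ = [8.640e-05, 2.304e-05, 3.456e-05]  ψ = [2, 2, 2]  (obs o_3=4)
backtrack: best end state = 0; path = [1, 0, 2, 0]

path = [1, 0, 2, 0]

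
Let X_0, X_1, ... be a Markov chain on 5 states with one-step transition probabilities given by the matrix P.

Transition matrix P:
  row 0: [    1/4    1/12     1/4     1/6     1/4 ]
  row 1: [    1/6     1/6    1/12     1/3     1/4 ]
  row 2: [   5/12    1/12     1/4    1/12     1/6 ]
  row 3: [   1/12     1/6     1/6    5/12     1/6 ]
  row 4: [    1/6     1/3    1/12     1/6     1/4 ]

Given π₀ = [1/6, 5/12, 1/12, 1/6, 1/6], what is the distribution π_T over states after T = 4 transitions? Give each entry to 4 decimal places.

π = [0.2039, 0.1722, 0.1647, 0.2434, 0.2159]

t=0: π = [0.1667, 0.4167, 0.0833, 0.1667, 0.1667]
t=1: π = [0.1875, 0.1736, 0.1389, 0.2708, 0.2292]
t=2: π = [0.1944, 0.1777, 0.1603, 0.2517, 0.2159]
t=3: π = [0.2020, 0.1731, 0.1634, 0.2459, 0.2157]
t=4: π = [0.2039, 0.1722, 0.1647, 0.2434, 0.2159]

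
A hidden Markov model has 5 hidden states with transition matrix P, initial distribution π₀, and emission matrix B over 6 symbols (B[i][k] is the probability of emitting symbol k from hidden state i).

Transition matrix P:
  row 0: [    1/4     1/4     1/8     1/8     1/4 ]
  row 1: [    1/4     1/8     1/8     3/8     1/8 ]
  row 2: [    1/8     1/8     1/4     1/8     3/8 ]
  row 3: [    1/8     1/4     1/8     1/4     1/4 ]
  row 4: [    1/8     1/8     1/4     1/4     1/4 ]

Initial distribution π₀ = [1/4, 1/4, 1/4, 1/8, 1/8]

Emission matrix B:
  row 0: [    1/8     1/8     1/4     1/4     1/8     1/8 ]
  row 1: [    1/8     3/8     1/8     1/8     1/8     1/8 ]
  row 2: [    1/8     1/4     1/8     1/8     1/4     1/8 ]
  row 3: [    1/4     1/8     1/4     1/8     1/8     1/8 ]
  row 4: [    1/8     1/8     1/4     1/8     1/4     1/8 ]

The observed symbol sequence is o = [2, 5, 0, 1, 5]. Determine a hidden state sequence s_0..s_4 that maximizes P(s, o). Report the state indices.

path = [0, 1, 3, 1, 3]

t=0: δ = [6.250e-02, 3.125e-02, 3.125e-02, 3.125e-02, 3.125e-02]  (obs o_0=2)
t=1: δ = [1.953e-03, 1.953e-03, 9.766e-04, 1.465e-03, 1.953e-03]  ψ = [0, 0, 0, 1, 0]  (obs o_1=5)
t=2: δ = [6.104e-05, 6.104e-05, 6.104e-05, 1.831e-04, 6.104e-05]  ψ = [0, 0, 4, 1, 0]  (obs o_2=0)
t=3: δ = [2.861e-06, 1.717e-05, 5.722e-06, 5.722e-06, 5.722e-06]  ψ = [3, 3, 3, 3, 3]  (obs o_3=1)
t=4: δ = [5.364e-07, 2.682e-07, 2.682e-07, 8.047e-07, 2.682e-07]  ψ = [1, 1, 1, 1, 1]  (obs o_4=5)
backtrack: best end state = 3; path = [0, 1, 3, 1, 3]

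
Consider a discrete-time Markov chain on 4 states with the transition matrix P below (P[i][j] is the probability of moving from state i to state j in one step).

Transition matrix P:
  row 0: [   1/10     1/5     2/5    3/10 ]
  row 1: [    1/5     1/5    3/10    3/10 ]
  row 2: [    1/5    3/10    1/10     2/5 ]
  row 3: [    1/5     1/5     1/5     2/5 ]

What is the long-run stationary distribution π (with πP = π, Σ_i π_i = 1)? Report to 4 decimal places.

Balance equations π_j = Σ_i π_i·P[i][j]:
  π_0 = 1/10·π_0 + 1/5·π_1 + 1/5·π_2 + 1/5·π_3
  π_1 = 1/5·π_0 + 1/5·π_1 + 3/10·π_2 + 1/5·π_3
  π_2 = 2/5·π_0 + 3/10·π_1 + 1/10·π_2 + 1/5·π_3
  normalize: π_0 + π_1 + π_2 + π_3 = 1
Solving the linear system gives exactly π = [2/11, 268/1199, 282/1199, 431/1199].

π = [0.1818, 0.2235, 0.2352, 0.3595]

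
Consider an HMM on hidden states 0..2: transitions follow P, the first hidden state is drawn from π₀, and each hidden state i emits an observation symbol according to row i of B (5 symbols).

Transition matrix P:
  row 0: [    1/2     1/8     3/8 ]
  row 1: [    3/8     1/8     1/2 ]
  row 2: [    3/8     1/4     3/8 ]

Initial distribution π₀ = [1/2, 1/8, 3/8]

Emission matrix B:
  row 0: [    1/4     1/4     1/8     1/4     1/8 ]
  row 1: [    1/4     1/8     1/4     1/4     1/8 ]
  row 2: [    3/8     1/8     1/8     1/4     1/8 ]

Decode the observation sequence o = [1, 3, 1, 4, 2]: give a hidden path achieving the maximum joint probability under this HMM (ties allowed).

t=0: δ = [1.250e-01, 1.562e-02, 4.688e-02]  (obs o_0=1)
t=1: δ = [1.562e-02, 3.906e-03, 1.172e-02]  ψ = [0, 0, 0]  (obs o_1=3)
t=2: δ = [1.953e-03, 3.662e-04, 7.324e-04]  ψ = [0, 2, 0]  (obs o_2=1)
t=3: δ = [1.221e-04, 3.052e-05, 9.155e-05]  ψ = [0, 0, 0]  (obs o_3=4)
t=4: δ = [7.629e-06, 5.722e-06, 5.722e-06]  ψ = [0, 2, 0]  (obs o_4=2)
backtrack: best end state = 0; path = [0, 0, 0, 0, 0]

path = [0, 0, 0, 0, 0]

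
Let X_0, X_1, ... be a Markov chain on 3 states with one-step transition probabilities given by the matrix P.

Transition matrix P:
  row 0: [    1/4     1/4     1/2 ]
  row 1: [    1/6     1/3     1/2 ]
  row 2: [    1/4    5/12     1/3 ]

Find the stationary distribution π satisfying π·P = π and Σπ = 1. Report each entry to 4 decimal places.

Balance equations π_j = Σ_i π_i·P[i][j]:
  π_0 = 1/4·π_0 + 1/6·π_1 + 1/4·π_2
  π_1 = 1/4·π_0 + 1/3·π_1 + 5/12·π_2
  normalize: π_0 + π_1 + π_2 = 1
Solving the linear system gives exactly π = [17/77, 27/77, 3/7].

π = [0.2208, 0.3506, 0.4286]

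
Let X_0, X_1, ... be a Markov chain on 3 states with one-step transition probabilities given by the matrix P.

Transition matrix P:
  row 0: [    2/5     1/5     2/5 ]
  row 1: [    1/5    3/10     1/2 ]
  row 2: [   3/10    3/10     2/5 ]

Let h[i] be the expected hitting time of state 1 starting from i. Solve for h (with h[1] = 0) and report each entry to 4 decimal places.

First-step conditioning: h[1] = 0; for i ≠ 1, h[i] = 1 + Σ_k P[i][k]·h[k].
  h[0] = 1 + 2/5·h[0] + 2/5·h[2]
  h[2] = 1 + 3/10·h[0] + 2/5·h[2]
Solving the 2×2 linear system over states ≠ 1 gives exactly h = [25/6, 0, 15/4] (h[1] = 0 is the target).

h = [4.1667, 0.0000, 3.7500]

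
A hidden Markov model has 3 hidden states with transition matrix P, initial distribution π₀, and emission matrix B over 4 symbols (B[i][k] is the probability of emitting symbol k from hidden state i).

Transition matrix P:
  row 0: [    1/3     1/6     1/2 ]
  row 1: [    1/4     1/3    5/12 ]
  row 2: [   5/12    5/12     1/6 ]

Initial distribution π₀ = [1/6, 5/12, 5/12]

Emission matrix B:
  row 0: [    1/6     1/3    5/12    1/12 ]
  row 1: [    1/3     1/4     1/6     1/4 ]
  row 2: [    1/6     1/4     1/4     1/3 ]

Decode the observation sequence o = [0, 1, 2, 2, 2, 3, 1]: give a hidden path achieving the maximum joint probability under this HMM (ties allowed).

t=0: δ = [2.778e-02, 1.389e-01, 6.944e-02]  (obs o_0=0)
t=1: δ = [1.157e-02, 1.157e-02, 1.447e-02]  ψ = [1, 1, 1]  (obs o_1=1)
t=2: δ = [2.512e-03, 1.005e-03, 1.447e-03]  ψ = [2, 2, 0]  (obs o_2=2)
t=3: δ = [3.489e-04, 1.005e-04, 3.140e-04]  ψ = [0, 2, 0]  (obs o_3=2)
t=4: δ = [5.451e-05, 2.180e-05, 4.361e-05]  ψ = [2, 2, 0]  (obs o_4=2)
t=5: δ = [1.514e-06, 4.542e-06, 9.085e-06]  ψ = [0, 2, 0]  (obs o_5=3)
t=6: δ = [1.262e-06, 9.463e-07, 4.732e-07]  ψ = [2, 2, 1]  (obs o_6=1)
backtrack: best end state = 0; path = [1, 2, 0, 2, 0, 2, 0]

path = [1, 2, 0, 2, 0, 2, 0]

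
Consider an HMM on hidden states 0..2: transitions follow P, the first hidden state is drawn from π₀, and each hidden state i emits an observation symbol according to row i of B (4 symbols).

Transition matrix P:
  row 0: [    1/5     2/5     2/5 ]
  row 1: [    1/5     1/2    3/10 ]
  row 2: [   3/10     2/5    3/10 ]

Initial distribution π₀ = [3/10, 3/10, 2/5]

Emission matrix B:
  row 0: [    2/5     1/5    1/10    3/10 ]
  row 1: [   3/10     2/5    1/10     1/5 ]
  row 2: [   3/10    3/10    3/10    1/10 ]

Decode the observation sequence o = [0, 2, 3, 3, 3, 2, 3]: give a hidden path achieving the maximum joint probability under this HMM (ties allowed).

path = [0, 2, 1, 1, 1, 2, 0]

t=0: δ = [1.200e-01, 9.000e-02, 1.200e-01]  (obs o_0=0)
t=1: δ = [3.600e-03, 4.800e-03, 1.440e-02]  ψ = [2, 0, 0]  (obs o_1=2)
t=2: δ = [1.296e-03, 1.152e-03, 4.320e-04]  ψ = [2, 2, 2]  (obs o_2=3)
t=3: δ = [7.776e-05, 1.152e-04, 5.184e-05]  ψ = [0, 1, 0]  (obs o_3=3)
t=4: δ = [6.912e-06, 1.152e-05, 3.456e-06]  ψ = [1, 1, 1]  (obs o_4=3)
t=5: δ = [2.304e-07, 5.760e-07, 1.037e-06]  ψ = [1, 1, 1]  (obs o_5=2)
t=6: δ = [9.331e-08, 8.294e-08, 3.110e-08]  ψ = [2, 2, 2]  (obs o_6=3)
backtrack: best end state = 0; path = [0, 2, 1, 1, 1, 2, 0]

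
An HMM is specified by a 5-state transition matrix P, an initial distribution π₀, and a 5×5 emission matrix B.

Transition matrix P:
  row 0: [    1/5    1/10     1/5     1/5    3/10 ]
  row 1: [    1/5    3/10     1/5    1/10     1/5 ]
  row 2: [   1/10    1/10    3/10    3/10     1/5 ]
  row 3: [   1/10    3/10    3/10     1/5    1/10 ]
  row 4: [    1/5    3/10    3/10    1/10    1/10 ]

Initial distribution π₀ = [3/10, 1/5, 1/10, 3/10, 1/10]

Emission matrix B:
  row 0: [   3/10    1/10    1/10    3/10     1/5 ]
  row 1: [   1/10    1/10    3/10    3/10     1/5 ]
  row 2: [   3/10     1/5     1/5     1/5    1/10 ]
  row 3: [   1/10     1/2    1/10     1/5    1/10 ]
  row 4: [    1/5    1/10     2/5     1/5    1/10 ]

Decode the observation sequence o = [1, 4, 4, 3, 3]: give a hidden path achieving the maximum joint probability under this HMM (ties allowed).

t=0: δ = [3.000e-02, 2.000e-02, 2.000e-02, 1.500e-01, 1.000e-02]  (obs o_0=1)
t=1: δ = [3.000e-03, 9.000e-03, 4.500e-03, 3.000e-03, 1.500e-03]  ψ = [3, 3, 3, 3, 3]  (obs o_1=4)
t=2: δ = [3.600e-04, 5.400e-04, 1.800e-04, 1.350e-04, 1.800e-04]  ψ = [1, 1, 1, 2, 1]  (obs o_2=4)
t=3: δ = [3.240e-05, 4.860e-05, 2.160e-05, 1.440e-05, 2.160e-05]  ψ = [1, 1, 1, 0, 0]  (obs o_3=3)
t=4: δ = [2.916e-06, 4.374e-06, 1.944e-06, 1.296e-06, 1.944e-06]  ψ = [1, 1, 1, 0, 0]  (obs o_4=3)
backtrack: best end state = 1; path = [3, 1, 1, 1, 1]

path = [3, 1, 1, 1, 1]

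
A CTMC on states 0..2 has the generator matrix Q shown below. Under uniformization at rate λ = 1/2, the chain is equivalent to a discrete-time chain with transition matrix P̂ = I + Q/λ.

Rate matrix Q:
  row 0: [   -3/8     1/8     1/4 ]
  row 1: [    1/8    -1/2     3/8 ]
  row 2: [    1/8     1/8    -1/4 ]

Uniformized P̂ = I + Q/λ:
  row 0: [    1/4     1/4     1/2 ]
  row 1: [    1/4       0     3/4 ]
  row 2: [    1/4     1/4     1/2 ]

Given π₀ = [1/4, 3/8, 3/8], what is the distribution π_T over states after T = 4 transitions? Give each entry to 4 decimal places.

π = [0.2500, 0.2007, 0.5493]

t=0: π = [0.2500, 0.3750, 0.3750]
t=1: π = [0.2500, 0.1563, 0.5938]
t=2: π = [0.2500, 0.2109, 0.5391]
t=3: π = [0.2500, 0.1973, 0.5527]
t=4: π = [0.2500, 0.2007, 0.5493]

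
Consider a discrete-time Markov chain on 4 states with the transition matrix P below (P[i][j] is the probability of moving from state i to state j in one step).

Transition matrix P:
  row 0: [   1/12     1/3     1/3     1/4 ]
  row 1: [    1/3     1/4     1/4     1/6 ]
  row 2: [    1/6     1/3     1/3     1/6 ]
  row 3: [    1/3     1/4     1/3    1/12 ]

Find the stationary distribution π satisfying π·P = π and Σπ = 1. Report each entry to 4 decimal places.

π = [0.2255, 0.2945, 0.3088, 0.1712]

Balance equations π_j = Σ_i π_i·P[i][j]:
  π_0 = 1/12·π_0 + 1/3·π_1 + 1/6·π_2 + 1/3·π_3
  π_1 = 1/3·π_0 + 1/4·π_1 + 1/3·π_2 + 1/4·π_3
  π_2 = 1/3·π_0 + 1/4·π_1 + 1/3·π_2 + 1/3·π_3
  normalize: π_0 + π_1 + π_2 + π_3 = 1
Solving the linear system gives exactly π = [490/2173, 640/2173, 671/2173, 372/2173].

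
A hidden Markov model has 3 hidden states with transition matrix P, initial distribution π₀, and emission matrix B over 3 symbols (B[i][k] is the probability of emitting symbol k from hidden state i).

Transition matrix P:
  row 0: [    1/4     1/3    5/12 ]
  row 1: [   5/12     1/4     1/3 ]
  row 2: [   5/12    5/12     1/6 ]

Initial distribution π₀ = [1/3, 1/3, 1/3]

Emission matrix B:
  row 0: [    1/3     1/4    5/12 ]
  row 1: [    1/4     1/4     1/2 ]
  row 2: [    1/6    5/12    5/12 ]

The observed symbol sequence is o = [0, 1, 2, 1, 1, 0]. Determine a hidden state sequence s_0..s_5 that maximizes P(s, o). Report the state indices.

path = [0, 2, 1, 0, 2, 0]

t=0: δ = [1.111e-01, 8.333e-02, 5.556e-02]  (obs o_0=0)
t=1: δ = [8.681e-03, 9.259e-03, 1.929e-02]  ψ = [1, 0, 0]  (obs o_1=1)
t=2: δ = [3.349e-03, 4.019e-03, 1.507e-03]  ψ = [2, 2, 0]  (obs o_2=2)
t=3: δ = [4.186e-04, 2.791e-04, 5.814e-04]  ψ = [1, 0, 0]  (obs o_3=1)
t=4: δ = [6.056e-05, 6.056e-05, 7.268e-05]  ψ = [2, 2, 0]  (obs o_4=1)
t=5: δ = [1.009e-05, 7.571e-06, 4.206e-06]  ψ = [2, 2, 0]  (obs o_5=0)
backtrack: best end state = 0; path = [0, 2, 1, 0, 2, 0]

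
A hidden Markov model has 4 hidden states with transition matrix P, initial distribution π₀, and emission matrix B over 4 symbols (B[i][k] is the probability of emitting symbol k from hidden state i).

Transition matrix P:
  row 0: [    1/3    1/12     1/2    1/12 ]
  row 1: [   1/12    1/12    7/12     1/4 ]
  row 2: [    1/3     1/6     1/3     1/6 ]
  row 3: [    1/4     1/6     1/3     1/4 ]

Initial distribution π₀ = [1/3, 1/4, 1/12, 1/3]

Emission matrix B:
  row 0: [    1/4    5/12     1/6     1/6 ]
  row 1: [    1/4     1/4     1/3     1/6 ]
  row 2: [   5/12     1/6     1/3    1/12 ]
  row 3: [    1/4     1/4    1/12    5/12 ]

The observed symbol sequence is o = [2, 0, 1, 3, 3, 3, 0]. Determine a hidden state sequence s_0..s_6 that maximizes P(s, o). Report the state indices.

path = [1, 2, 0, 3, 3, 3, 2]

t=0: δ = [5.556e-02, 8.333e-02, 2.778e-02, 2.778e-02]  (obs o_0=2)
t=1: δ = [4.630e-03, 1.736e-03, 2.025e-02, 5.208e-03]  ψ = [0, 1, 1, 1]  (obs o_1=0)
t=2: δ = [2.813e-03, 8.439e-04, 1.125e-03, 8.439e-04]  ψ = [2, 2, 2, 2]  (obs o_2=1)
t=3: δ = [1.563e-04, 3.907e-05, 1.172e-04, 9.768e-05]  ψ = [0, 0, 0, 0]  (obs o_3=3)
t=4: δ = [8.683e-06, 3.256e-06, 6.512e-06, 1.017e-05]  ψ = [0, 2, 0, 3]  (obs o_4=3)
t=5: δ = [4.824e-07, 2.826e-07, 3.618e-07, 1.060e-06]  ψ = [0, 3, 0, 3]  (obs o_5=3)
t=6: δ = [6.624e-08, 4.416e-08, 1.472e-07, 6.624e-08]  ψ = [3, 3, 3, 3]  (obs o_6=0)
backtrack: best end state = 2; path = [1, 2, 0, 3, 3, 3, 2]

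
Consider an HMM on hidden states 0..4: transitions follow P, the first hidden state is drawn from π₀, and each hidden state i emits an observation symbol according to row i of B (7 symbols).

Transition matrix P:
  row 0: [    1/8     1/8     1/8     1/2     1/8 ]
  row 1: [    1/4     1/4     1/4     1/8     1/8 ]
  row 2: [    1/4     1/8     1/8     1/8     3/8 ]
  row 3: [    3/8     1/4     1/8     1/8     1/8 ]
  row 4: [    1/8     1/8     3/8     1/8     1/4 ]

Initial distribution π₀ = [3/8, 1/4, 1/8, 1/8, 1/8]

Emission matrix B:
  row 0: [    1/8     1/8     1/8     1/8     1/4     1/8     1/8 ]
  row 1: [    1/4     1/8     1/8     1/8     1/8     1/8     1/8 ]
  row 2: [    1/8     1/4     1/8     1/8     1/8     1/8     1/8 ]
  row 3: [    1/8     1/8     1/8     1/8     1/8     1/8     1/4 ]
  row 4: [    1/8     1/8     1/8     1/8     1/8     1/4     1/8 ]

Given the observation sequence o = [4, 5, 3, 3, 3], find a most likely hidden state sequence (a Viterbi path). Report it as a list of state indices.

t=0: δ = [9.375e-02, 3.125e-02, 1.562e-02, 1.562e-02, 1.562e-02]  (obs o_0=4)
t=1: δ = [1.465e-03, 1.465e-03, 1.465e-03, 5.859e-03, 2.930e-03]  ψ = [0, 0, 0, 0, 0]  (obs o_1=5)
t=2: δ = [2.747e-04, 1.831e-04, 1.373e-04, 9.155e-05, 9.155e-05]  ψ = [3, 3, 4, 0, 3]  (obs o_2=3)
t=3: δ = [5.722e-06, 5.722e-06, 5.722e-06, 1.717e-05, 6.437e-06]  ψ = [1, 1, 1, 0, 2]  (obs o_3=3)
t=4: δ = [8.047e-07, 5.364e-07, 3.017e-07, 3.576e-07, 2.682e-07]  ψ = [3, 3, 4, 0, 2]  (obs o_4=3)
backtrack: best end state = 0; path = [0, 3, 0, 3, 0]

path = [0, 3, 0, 3, 0]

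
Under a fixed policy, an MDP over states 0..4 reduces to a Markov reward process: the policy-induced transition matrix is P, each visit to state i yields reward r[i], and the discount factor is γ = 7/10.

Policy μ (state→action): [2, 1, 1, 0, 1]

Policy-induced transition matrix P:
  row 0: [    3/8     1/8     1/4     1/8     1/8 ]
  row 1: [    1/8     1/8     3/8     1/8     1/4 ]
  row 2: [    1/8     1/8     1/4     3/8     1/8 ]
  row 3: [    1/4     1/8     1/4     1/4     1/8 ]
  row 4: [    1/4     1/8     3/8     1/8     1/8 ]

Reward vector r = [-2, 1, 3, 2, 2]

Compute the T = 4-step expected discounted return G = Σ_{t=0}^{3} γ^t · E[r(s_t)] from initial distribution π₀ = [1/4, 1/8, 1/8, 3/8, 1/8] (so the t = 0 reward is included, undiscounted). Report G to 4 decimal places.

G = 2.8429

t=0: π = [0.2500, 0.1250, 0.1250, 0.3750, 0.1250], E[r] = 1.0000, γ^t·E[r] = 1.000000, running G = 1.000000
t=1: π = [0.2500, 0.1250, 0.2813, 0.2031, 0.1406], E[r] = 1.1563, γ^t·E[r] = 0.809375, running G = 1.809375
t=2: π = [0.2305, 0.1250, 0.2832, 0.2207, 0.1406], E[r] = 1.2363, γ^t·E[r] = 0.605801, running G = 2.415176
t=3: π = [0.2278, 0.1250, 0.2832, 0.2234, 0.1406], E[r] = 1.2471, γ^t·E[r] = 0.427745, running G = 2.842921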